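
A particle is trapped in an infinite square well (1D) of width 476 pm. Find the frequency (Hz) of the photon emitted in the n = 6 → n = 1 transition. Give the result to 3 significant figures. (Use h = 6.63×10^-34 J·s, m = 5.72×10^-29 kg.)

f = 2.24×10^14 Hz

E_1 = h²/(8mL²) = 4.240×10^-21 J and ΔE = (6² − 1²)E_1 = 1.484×10^-19 J.
f = ΔE/h = 1.484×10^-19/6.63×10^-34 = 2.24×10^14 Hz.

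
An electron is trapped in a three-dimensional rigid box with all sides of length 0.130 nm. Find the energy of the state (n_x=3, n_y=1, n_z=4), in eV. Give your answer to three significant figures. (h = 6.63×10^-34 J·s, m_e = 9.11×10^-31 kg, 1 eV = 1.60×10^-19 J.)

For a 3D rectangular well E = (h²/8m_e)·Σ n_i²/L_i² = (6.63×10^-34)²/(8·9.11×10^-31) · [3²/(0.130 nm)² + 1²/(0.130 nm)² + 4²/(0.130 nm)²].
Evaluating gives E = 9.279×10^-17 J = 580 eV.

E = 580 eV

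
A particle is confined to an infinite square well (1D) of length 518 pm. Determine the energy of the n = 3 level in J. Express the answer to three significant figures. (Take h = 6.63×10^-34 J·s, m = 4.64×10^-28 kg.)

For an infinite well E_n = n²h²/(8mL²), so E_1 = h²/(8mL²) = (6.63×10^-34)²/(8·4.64×10^-28·(5.18×10^-10 m)²) = 4.413×10^-22 J.
Then E_3 = 3²·E_1 = 9·4.413×10^-22 J = 3.97×10^-21 J.

E_3 = 3.97×10^-21 J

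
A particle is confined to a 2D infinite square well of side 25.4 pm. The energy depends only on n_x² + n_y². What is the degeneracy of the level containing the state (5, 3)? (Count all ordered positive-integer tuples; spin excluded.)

The level has n_x² + n_y² = 34. The ordered positive-integer solutions are (3, 5), (5, 3).
That gives 2 states.

degeneracy = 2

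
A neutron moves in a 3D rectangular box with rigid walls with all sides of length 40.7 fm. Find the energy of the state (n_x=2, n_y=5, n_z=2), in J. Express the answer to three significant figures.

E = 6.53×10^-13 J

For a 3D rectangular well E = (h²/8m_n)·Σ n_i²/L_i² = (6.626×10^-34)²/(8·1.675×10^-27) · [2²/(40.7 fm)² + 5²/(40.7 fm)² + 2²/(40.7 fm)²].
Evaluating gives E = 6.53×10^-13 J.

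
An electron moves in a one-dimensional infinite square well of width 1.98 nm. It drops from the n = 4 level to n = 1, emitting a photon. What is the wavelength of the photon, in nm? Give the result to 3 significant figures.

E_1 = h²/(8m_eL²) = 1.537×10^-20 J, so ΔE = (4² − 1²)E_1 = 2.305×10^-19 J.
λ = hc/ΔE = (6.626×10^-34·2.998×10^8)/2.305×10^-19 = 8.62×10^-7 m = 862 nm.

λ = 862 nm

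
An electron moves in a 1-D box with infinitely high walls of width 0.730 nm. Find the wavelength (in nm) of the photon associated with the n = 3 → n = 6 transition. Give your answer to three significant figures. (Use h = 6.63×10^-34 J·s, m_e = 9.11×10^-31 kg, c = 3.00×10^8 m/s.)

λ = 65.1 nm

E_1 = h²/(8m_eL²) = 1.132×10^-19 J, so ΔE = (6² − 3²)E_1 = 3.056×10^-18 J.
λ = hc/ΔE = (6.63×10^-34·3.00×10^8)/3.056×10^-18 = 6.51×10^-8 m = 65.1 nm.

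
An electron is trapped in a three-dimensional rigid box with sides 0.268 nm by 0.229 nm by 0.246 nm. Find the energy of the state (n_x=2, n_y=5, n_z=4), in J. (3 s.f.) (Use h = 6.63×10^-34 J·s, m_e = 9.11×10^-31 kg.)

E = 4.81×10^-17 J

For a 3D rectangular well E = (h²/8m_e)·Σ n_i²/L_i² = (6.63×10^-34)²/(8·9.11×10^-31) · [2²/(0.268 nm)² + 5²/(0.229 nm)² + 4²/(0.246 nm)²].
Evaluating gives E = 4.81×10^-17 J.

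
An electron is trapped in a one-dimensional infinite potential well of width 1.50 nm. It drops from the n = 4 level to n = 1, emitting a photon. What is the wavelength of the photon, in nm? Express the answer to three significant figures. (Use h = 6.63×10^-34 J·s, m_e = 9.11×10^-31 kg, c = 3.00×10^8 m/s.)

λ = 495 nm

E_1 = h²/(8m_eL²) = 2.681×10^-20 J, so ΔE = (4² − 1²)E_1 = 4.022×10^-19 J.
λ = hc/ΔE = (6.63×10^-34·3.00×10^8)/4.022×10^-19 = 4.95×10^-7 m = 495 nm.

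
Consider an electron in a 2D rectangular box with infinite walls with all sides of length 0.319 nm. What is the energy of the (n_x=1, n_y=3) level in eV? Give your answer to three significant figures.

E = 37.0 eV

For a 2D rectangular well E = (h²/8m_e)·Σ n_i²/L_i² = (6.626×10^-34)²/(8·9.109×10^-31) · [1²/(0.319 nm)² + 3²/(0.319 nm)²].
Evaluating gives E = 5.921×10^-18 J = 37.0 eV.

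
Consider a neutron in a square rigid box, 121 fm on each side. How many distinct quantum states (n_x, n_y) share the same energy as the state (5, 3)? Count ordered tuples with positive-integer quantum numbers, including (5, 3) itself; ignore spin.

degeneracy = 2

The level has n_x² + n_y² = 34. The ordered positive-integer solutions are (3, 5), (5, 3).
That gives 2 states.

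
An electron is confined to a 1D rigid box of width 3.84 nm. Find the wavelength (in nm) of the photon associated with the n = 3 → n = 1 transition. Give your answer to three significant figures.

λ = 6.08×10^3 nm

E_1 = h²/(8m_eL²) = 4.086×10^-21 J, so ΔE = (3² − 1²)E_1 = 3.269×10^-20 J.
λ = hc/ΔE = (6.626×10^-34·2.998×10^8)/3.269×10^-20 = 6.08×10^-6 m = 6.08×10^3 nm.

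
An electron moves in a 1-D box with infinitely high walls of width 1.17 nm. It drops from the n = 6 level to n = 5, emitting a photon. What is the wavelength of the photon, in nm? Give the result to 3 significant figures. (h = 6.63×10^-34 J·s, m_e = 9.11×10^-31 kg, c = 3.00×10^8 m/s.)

E_1 = h²/(8m_eL²) = 4.406×10^-20 J, so ΔE = (6² − 5²)E_1 = 4.847×10^-19 J.
λ = hc/ΔE = (6.63×10^-34·3.00×10^8)/4.847×10^-19 = 4.10×10^-7 m = 410 nm.

λ = 410 nm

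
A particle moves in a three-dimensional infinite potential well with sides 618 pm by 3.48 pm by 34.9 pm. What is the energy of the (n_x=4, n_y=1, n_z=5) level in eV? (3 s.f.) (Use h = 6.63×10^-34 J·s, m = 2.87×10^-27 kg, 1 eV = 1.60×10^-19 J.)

For a 3D rectangular well E = (h²/8m)·Σ n_i²/L_i² = (6.63×10^-34)²/(8·2.87×10^-27) · [4²/(618 pm)² + 1²/(3.48 pm)² + 5²/(34.9 pm)²].
Evaluating gives E = 1.975×10^-18 J = 12.3 eV.

E = 12.3 eV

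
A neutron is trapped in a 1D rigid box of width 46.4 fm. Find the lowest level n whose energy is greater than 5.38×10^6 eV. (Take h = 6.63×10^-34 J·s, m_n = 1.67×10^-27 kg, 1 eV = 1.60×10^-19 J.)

E_1 = h²/(8m_nL²) = 1.528×10^-14 J = 9.550×10^4 eV.
Need n² > 5.38×10^6/9.550×10^4 = 56.34, i.e. n > 7.506.
The smallest integer satisfying this is n = 8.

n = 8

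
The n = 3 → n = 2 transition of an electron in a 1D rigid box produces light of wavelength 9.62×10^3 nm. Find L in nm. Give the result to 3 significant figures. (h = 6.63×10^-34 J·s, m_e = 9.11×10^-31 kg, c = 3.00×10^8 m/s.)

The photon carries ΔE = hc/λ = 6.63×10^-34·3.00×10^8/9.62×10^-6 m = 2.068×10^-20 J.
Since ΔE = (3² − 2²)E_1, E_1 = 4.136×10^-21 J, and L = h/√(8m_eE_1) = 3.82×10^-9 m = 3.82 nm.

L = 3.82 nm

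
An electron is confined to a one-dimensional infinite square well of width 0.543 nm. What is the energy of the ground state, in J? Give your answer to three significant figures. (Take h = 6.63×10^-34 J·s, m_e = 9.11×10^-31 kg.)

For an infinite well E_n = n²h²/(8m_eL²), so E_1 = h²/(8m_eL²) = (6.63×10^-34)²/(8·9.11×10^-31·(5.43×10^-10 m)²) = 2.046×10^-19 J.

E_1 = 2.05×10^-19 J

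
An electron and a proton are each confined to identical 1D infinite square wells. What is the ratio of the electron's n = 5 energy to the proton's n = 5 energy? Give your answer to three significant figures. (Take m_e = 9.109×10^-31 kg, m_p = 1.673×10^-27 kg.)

1.84×10^3

E_n ∝ 1/m at fixed n and L, so the ratio is m_p/m_e = 1.673×10^-27/9.109×10^-31 = 1.84×10^3.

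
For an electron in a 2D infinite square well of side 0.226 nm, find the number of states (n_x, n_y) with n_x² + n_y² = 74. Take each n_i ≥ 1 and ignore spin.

The level has n_x² + n_y² = 74. The ordered positive-integer solutions are (5, 7), (7, 5).
That gives 2 states.

degeneracy = 2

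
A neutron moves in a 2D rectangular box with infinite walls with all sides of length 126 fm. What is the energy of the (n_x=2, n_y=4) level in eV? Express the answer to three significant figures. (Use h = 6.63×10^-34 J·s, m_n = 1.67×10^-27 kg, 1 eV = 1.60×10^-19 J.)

E = 2.59×10^5 eV

For a 2D rectangular well E = (h²/8m_n)·Σ n_i²/L_i² = (6.63×10^-34)²/(8·1.67×10^-27) · [2²/(126 fm)² + 4²/(126 fm)²].
Evaluating gives E = 4.145×10^-14 J = 2.59×10^5 eV.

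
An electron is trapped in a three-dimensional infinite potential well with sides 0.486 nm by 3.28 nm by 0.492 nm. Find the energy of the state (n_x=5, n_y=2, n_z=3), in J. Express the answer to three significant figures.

E = 8.64×10^-18 J

For a 3D rectangular well E = (h²/8m_e)·Σ n_i²/L_i² = (6.626×10^-34)²/(8·9.109×10^-31) · [5²/(0.486 nm)² + 2²/(3.28 nm)² + 3²/(0.492 nm)²].
Evaluating gives E = 8.64×10^-18 J.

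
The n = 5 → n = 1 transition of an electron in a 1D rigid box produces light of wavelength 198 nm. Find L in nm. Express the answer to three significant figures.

L = 1.20 nm

The photon carries ΔE = hc/λ = 6.626×10^-34·2.998×10^8/1.98×10^-7 m = 1.003×10^-18 J.
Since ΔE = (5² − 1²)E_1, E_1 = 4.179×10^-20 J, and L = h/√(8m_eE_1) = 1.20×10^-9 m = 1.20 nm.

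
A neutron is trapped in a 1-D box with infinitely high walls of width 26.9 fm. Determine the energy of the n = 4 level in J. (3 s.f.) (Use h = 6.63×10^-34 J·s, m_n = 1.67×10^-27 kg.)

For an infinite well E_n = n²h²/(8m_nL²), so E_1 = h²/(8m_nL²) = (6.63×10^-34)²/(8·1.67×10^-27·(2.69×10^-14 m)²) = 4.547×10^-14 J.
Then E_4 = 4²·E_1 = 16·4.547×10^-14 J = 7.28×10^-13 J.

E_4 = 7.28×10^-13 J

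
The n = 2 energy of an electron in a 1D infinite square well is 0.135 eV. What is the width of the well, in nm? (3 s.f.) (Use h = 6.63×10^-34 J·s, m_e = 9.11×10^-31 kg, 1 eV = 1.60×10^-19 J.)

From E_n = n²h²/(8m_eL²), L = n·h/√(8m_eE_n).
E_2 = 0.135 eV = 2.160×10^-20 J, so L = 2·6.63×10^-34/√(8·9.11×10^-31·2.160×10^-20) = 3.34×10^-9 m = 3.34 nm.

L = 3.34 nm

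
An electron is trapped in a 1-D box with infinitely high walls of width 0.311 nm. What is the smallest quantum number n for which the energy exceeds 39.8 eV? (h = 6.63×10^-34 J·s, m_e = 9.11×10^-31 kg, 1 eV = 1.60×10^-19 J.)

n = 4

E_1 = h²/(8m_eL²) = 6.236×10^-19 J = 3.898 eV.
Need n² > 39.8/3.898 = 10.21, i.e. n > 3.195.
The smallest integer satisfying this is n = 4.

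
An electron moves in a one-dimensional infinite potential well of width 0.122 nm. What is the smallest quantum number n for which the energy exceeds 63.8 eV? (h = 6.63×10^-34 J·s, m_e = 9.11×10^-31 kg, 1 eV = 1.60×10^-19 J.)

E_1 = h²/(8m_eL²) = 4.052×10^-18 J = 25.32 eV.
Need n² > 63.8/25.32 = 2.520, i.e. n > 1.587.
The smallest integer satisfying this is n = 2.

n = 2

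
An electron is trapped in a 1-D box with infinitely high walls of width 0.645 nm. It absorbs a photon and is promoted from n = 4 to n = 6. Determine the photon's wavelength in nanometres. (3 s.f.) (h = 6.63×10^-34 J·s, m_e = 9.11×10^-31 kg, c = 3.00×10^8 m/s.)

λ = 68.6 nm

E_1 = h²/(8m_eL²) = 1.450×10^-19 J, so ΔE = (6² − 4²)E_1 = 2.900×10^-18 J.
λ = hc/ΔE = (6.63×10^-34·3.00×10^8)/2.900×10^-18 = 6.86×10^-8 m = 68.6 nm.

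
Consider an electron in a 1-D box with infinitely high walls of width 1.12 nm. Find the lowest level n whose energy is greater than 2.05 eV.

n = 3

E_1 = h²/(8m_eL²) = 4.803×10^-20 J = 0.2998 eV.
Need n² > 2.05/0.2998 = 6.838, i.e. n > 2.615.
The smallest integer satisfying this is n = 3.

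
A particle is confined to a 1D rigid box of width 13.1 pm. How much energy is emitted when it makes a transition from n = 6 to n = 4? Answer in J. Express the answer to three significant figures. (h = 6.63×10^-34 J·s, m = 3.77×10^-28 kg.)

E_1 = h²/(8mL²) = 8.493×10^-19 J.
|ΔE| = |6² − 4²|·E_1 = 20·8.493×10^-19 J = 1.70×10^-17 J.

|ΔE| = 1.70×10^-17 J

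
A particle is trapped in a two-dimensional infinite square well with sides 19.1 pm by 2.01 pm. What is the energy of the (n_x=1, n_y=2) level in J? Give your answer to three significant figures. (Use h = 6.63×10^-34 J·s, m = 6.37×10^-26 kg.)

E = 8.56×10^-19 J

For a 2D rectangular well E = (h²/8m)·Σ n_i²/L_i² = (6.63×10^-34)²/(8·6.37×10^-26) · [1²/(19.1 pm)² + 2²/(2.01 pm)²].
Evaluating gives E = 8.56×10^-19 J.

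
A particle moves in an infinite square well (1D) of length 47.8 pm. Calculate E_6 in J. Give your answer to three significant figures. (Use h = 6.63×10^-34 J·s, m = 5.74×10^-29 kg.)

For an infinite well E_n = n²h²/(8mL²), so E_1 = h²/(8mL²) = (6.63×10^-34)²/(8·5.74×10^-29·(4.78×10^-11 m)²) = 4.190×10^-19 J.
Then E_6 = 6²·E_1 = 36·4.190×10^-19 J = 1.51×10^-17 J.

E_6 = 1.51×10^-17 J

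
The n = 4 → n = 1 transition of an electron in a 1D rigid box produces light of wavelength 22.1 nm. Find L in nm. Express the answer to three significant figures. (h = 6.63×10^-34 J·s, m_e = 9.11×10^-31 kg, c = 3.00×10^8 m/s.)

The photon carries ΔE = hc/λ = 6.63×10^-34·3.00×10^8/2.21×10^-8 m = 9.000×10^-18 J.
Since ΔE = (4² − 1²)E_1, E_1 = 6.000×10^-19 J, and L = h/√(8m_eE_1) = 3.17×10^-10 m = 0.317 nm.

L = 0.317 nm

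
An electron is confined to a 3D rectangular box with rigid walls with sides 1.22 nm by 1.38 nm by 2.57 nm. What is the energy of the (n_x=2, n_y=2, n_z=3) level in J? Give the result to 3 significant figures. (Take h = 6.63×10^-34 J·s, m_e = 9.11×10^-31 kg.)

E = 3.71×10^-19 J

For a 3D rectangular well E = (h²/8m_e)·Σ n_i²/L_i² = (6.63×10^-34)²/(8·9.11×10^-31) · [2²/(1.22 nm)² + 2²/(1.38 nm)² + 3²/(2.57 nm)²].
Evaluating gives E = 3.71×10^-19 J.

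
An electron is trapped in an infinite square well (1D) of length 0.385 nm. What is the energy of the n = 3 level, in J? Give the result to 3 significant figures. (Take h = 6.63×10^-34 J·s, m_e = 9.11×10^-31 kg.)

For an infinite well E_n = n²h²/(8m_eL²), so E_1 = h²/(8m_eL²) = (6.63×10^-34)²/(8·9.11×10^-31·(3.85×10^-10 m)²) = 4.069×10^-19 J.
Then E_3 = 3²·E_1 = 9·4.069×10^-19 J = 3.66×10^-18 J.

E_3 = 3.66×10^-18 J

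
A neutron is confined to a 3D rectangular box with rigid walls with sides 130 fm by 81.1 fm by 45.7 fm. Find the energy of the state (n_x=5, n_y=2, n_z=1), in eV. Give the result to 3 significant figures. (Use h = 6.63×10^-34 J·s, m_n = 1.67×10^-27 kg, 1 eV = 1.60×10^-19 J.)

For a 3D rectangular well E = (h²/8m_n)·Σ n_i²/L_i² = (6.63×10^-34)²/(8·1.67×10^-27) · [5²/(130 fm)² + 2²/(81.1 fm)² + 1²/(45.7 fm)²].
Evaluating gives E = 8.443×10^-14 J = 5.28×10^5 eV.

E = 5.28×10^5 eV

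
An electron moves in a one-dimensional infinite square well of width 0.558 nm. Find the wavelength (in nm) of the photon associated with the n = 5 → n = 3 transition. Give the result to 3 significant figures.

E_1 = h²/(8m_eL²) = 1.935×10^-19 J, so ΔE = (5² − 3²)E_1 = 3.096×10^-18 J.
λ = hc/ΔE = (6.626×10^-34·2.998×10^8)/3.096×10^-18 = 6.42×10^-8 m = 64.2 nm.

λ = 64.2 nm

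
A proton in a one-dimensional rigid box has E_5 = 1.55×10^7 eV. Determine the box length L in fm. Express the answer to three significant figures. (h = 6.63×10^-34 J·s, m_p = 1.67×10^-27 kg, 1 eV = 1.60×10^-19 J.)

L = 18.2 fm

From E_n = n²h²/(8m_pL²), L = n·h/√(8m_pE_n).
E_5 = 1.55×10^7 eV = 2.480×10^-12 J, so L = 5·6.63×10^-34/√(8·1.67×10^-27·2.480×10^-12) = 1.82×10^-14 m = 18.2 fm.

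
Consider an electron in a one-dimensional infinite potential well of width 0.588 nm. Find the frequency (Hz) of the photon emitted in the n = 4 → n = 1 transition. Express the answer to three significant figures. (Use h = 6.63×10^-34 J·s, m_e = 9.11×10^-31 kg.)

E_1 = h²/(8m_eL²) = 1.744×10^-19 J and ΔE = (4² − 1²)E_1 = 2.616×10^-18 J.
f = ΔE/h = 2.616×10^-18/6.63×10^-34 = 3.95×10^15 Hz.

f = 3.95×10^15 Hz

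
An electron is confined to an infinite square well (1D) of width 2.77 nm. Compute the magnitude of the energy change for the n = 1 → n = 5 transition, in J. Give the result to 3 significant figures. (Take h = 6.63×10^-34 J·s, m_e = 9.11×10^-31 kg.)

|ΔE| = 1.89×10^-19 J

E_1 = h²/(8m_eL²) = 7.861×10^-21 J.
|ΔE| = |1² − 5²|·E_1 = 24·7.861×10^-21 J = 1.89×10^-19 J.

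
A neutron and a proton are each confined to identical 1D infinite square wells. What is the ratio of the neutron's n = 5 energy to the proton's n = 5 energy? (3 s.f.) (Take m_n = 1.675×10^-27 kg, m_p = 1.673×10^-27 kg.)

E_n ∝ 1/m at fixed n and L, so the ratio is m_p/m_n = 1.673×10^-27/1.675×10^-27 = 0.999.

0.999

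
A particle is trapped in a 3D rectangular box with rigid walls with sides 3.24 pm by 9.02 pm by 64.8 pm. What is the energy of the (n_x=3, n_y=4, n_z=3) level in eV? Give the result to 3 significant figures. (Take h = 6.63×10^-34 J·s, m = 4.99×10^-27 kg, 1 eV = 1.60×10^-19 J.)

E = 72.7 eV

For a 3D rectangular well E = (h²/8m)·Σ n_i²/L_i² = (6.63×10^-34)²/(8·4.99×10^-27) · [3²/(3.24 pm)² + 4²/(9.02 pm)² + 3²/(64.8 pm)²].
Evaluating gives E = 1.163×10^-17 J = 72.7 eV.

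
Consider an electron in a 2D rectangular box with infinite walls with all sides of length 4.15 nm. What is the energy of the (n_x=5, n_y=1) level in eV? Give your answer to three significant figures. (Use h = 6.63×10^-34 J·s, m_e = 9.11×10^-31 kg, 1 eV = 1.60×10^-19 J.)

E = 0.569 eV

For a 2D rectangular well E = (h²/8m_e)·Σ n_i²/L_i² = (6.63×10^-34)²/(8·9.11×10^-31) · [5²/(4.15 nm)² + 1²/(4.15 nm)²].
Evaluating gives E = 9.105×10^-20 J = 0.569 eV.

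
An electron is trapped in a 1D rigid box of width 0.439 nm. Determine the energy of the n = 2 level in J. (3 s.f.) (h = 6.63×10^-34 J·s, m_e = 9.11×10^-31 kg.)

For an infinite well E_n = n²h²/(8m_eL²), so E_1 = h²/(8m_eL²) = (6.63×10^-34)²/(8·9.11×10^-31·(4.39×10^-10 m)²) = 3.130×10^-19 J.
Then E_2 = 2²·E_1 = 4·3.130×10^-19 J = 1.25×10^-18 J.

E_2 = 1.25×10^-18 J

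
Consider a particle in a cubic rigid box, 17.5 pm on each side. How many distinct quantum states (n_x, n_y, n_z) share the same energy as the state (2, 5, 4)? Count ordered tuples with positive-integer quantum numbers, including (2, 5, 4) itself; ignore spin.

degeneracy = 6

The level has n_x² + n_y² + n_z² = 45. The ordered positive-integer solutions are (2, 4, 5), (2, 5, 4), (4, 2, 5), (4, 5, 2), (5, 2, 4), (5, 4, 2).
That gives 6 states.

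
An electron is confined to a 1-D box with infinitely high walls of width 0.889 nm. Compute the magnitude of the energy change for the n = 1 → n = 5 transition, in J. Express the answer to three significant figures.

|ΔE| = 1.83×10^-18 J

E_1 = h²/(8m_eL²) = 7.623×10^-20 J.
|ΔE| = |1² − 5²|·E_1 = 24·7.623×10^-20 J = 1.83×10^-18 J.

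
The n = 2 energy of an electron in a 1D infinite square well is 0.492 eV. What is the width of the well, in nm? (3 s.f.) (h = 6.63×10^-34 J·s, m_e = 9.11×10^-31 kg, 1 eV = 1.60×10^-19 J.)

From E_n = n²h²/(8m_eL²), L = n·h/√(8m_eE_n).
E_2 = 0.492 eV = 7.872×10^-20 J, so L = 2·6.63×10^-34/√(8·9.11×10^-31·7.872×10^-20) = 1.75×10^-9 m = 1.75 nm.

L = 1.75 nm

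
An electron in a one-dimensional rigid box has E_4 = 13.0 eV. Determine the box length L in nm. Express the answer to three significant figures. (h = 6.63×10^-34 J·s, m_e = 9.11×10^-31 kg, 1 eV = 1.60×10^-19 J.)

L = 0.681 nm

From E_n = n²h²/(8m_eL²), L = n·h/√(8m_eE_n).
E_4 = 13.0 eV = 2.080×10^-18 J, so L = 4·6.63×10^-34/√(8·9.11×10^-31·2.080×10^-18) = 6.81×10^-10 m = 0.681 nm.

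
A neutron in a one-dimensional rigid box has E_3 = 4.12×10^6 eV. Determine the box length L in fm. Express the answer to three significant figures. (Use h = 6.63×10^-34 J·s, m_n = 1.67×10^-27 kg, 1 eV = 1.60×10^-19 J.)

From E_n = n²h²/(8m_nL²), L = n·h/√(8m_nE_n).
E_3 = 4.12×10^6 eV = 6.592×10^-13 J, so L = 3·6.63×10^-34/√(8·1.67×10^-27·6.592×10^-13) = 2.12×10^-14 m = 21.2 fm.

L = 21.2 fm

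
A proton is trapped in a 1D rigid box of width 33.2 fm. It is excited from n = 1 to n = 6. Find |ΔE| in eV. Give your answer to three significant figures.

|ΔE| = 6.50×10^6 eV

E_1 = h²/(8m_pL²) = 2.976×10^-14 J.
|ΔE| = |1² − 6²|·E_1 = 35·2.976×10^-14 J = 1.042×10^-12 J = 6.50×10^6 eV.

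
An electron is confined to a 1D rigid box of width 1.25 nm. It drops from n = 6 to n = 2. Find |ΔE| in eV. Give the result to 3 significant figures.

E_1 = h²/(8m_eL²) = 3.856×10^-20 J.
|ΔE| = |6² − 2²|·E_1 = 32·3.856×10^-20 J = 1.234×10^-18 J = 7.70 eV.

|ΔE| = 7.70 eV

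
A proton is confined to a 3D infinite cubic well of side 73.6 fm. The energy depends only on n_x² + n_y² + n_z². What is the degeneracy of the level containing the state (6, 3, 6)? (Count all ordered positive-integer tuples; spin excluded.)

The level has n_x² + n_y² + n_z² = 81. The ordered positive-integer solutions are (1, 4, 8), (1, 8, 4), (3, 6, 6), (4, 1, 8), (4, 4, 7), (4, 7, 4), (4, 8, 1), (6, 3, 6), (6, 6, 3), (7, 4, 4), (8, 1, 4), (8, 4, 1).
That gives 12 states.

degeneracy = 12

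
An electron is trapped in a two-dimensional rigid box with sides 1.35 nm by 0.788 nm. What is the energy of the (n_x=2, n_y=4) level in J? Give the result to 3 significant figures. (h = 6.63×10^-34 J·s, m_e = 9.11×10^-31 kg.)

For a 2D rectangular well E = (h²/8m_e)·Σ n_i²/L_i² = (6.63×10^-34)²/(8·9.11×10^-31) · [2²/(1.35 nm)² + 4²/(0.788 nm)²].
Evaluating gives E = 1.69×10^-18 J.

E = 1.69×10^-18 J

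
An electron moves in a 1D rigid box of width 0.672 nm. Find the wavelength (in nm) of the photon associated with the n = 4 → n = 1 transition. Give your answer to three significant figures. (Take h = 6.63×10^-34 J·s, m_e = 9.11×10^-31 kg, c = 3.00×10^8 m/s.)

λ = 99.3 nm

E_1 = h²/(8m_eL²) = 1.336×10^-19 J, so ΔE = (4² − 1²)E_1 = 2.004×10^-18 J.
λ = hc/ΔE = (6.63×10^-34·3.00×10^8)/2.004×10^-18 = 9.93×10^-8 m = 99.3 nm.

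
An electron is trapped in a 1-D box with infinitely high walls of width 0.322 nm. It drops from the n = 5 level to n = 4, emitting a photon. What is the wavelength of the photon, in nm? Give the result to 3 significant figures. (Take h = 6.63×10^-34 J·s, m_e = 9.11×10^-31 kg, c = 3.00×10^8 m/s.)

λ = 38.0 nm

E_1 = h²/(8m_eL²) = 5.817×10^-19 J, so ΔE = (5² − 4²)E_1 = 5.235×10^-18 J.
λ = hc/ΔE = (6.63×10^-34·3.00×10^8)/5.235×10^-18 = 3.80×10^-8 m = 38.0 nm.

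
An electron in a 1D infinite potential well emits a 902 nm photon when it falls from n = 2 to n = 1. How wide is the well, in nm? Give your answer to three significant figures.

The photon carries ΔE = hc/λ = 6.626×10^-34·2.998×10^8/9.02×10^-7 m = 2.202×10^-19 J.
Since ΔE = (2² − 1²)E_1, E_1 = 7.340×10^-20 J, and L = h/√(8m_eE_1) = 9.06×10^-10 m = 0.906 nm.

L = 0.906 nm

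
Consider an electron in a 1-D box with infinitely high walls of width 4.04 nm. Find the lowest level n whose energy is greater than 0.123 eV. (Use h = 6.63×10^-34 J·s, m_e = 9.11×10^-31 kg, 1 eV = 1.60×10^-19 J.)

E_1 = h²/(8m_eL²) = 3.695×10^-21 J = 0.02309 eV.
Need n² > 0.123/0.02309 = 5.327, i.e. n > 2.308.
The smallest integer satisfying this is n = 3.

n = 3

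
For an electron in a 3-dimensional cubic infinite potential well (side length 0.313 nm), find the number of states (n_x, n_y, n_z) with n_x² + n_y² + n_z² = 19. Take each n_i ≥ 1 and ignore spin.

degeneracy = 3

The level has n_x² + n_y² + n_z² = 19. The ordered positive-integer solutions are (1, 3, 3), (3, 1, 3), (3, 3, 1).
That gives 3 states.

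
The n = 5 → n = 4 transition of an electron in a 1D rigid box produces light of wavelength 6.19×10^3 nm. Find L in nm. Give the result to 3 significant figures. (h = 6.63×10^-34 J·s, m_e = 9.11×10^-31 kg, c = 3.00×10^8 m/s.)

L = 4.11 nm

The photon carries ΔE = hc/λ = 6.63×10^-34·3.00×10^8/6.19×10^-6 m = 3.213×10^-20 J.
Since ΔE = (5² − 4²)E_1, E_1 = 3.570×10^-21 J, and L = h/√(8m_eE_1) = 4.11×10^-9 m = 4.11 nm.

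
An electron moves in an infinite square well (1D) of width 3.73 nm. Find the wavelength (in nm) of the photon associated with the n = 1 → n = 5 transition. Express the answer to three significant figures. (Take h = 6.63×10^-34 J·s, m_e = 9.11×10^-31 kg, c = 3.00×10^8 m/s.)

λ = 1.91×10^3 nm

E_1 = h²/(8m_eL²) = 4.335×10^-21 J, so ΔE = (5² − 1²)E_1 = 1.040×10^-19 J.
λ = hc/ΔE = (6.63×10^-34·3.00×10^8)/1.040×10^-19 = 1.91×10^-6 m = 1.91×10^3 nm.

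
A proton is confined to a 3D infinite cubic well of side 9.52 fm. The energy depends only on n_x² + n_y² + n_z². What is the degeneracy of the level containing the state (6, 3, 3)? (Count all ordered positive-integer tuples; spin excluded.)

The level has n_x² + n_y² + n_z² = 54. The ordered positive-integer solutions are (1, 2, 7), (1, 7, 2), (2, 1, 7), (2, 5, 5), (2, 7, 1), (3, 3, 6), (3, 6, 3), (5, 2, 5), (5, 5, 2), (6, 3, 3), (7, 1, 2), (7, 2, 1).
That gives 12 states.

degeneracy = 12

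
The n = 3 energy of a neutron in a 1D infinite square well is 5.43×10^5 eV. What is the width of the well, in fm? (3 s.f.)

L = 58.2 fm

From E_n = n²h²/(8m_nL²), L = n·h/√(8m_nE_n).
E_3 = 5.43×10^5 eV = 8.699×10^-14 J, so L = 3·6.626×10^-34/√(8·1.675×10^-27·8.699×10^-14) = 5.82×10^-14 m = 58.2 fm.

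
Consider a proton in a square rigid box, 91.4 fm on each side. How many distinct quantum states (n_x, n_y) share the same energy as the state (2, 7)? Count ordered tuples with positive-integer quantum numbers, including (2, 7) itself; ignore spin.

degeneracy = 2

The level has n_x² + n_y² = 53. The ordered positive-integer solutions are (2, 7), (7, 2).
That gives 2 states.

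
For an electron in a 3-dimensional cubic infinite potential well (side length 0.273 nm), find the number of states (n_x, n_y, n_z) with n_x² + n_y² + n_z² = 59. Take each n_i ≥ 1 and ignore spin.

The level has n_x² + n_y² + n_z² = 59. The ordered positive-integer solutions are (1, 3, 7), (1, 7, 3), (3, 1, 7), (3, 5, 5), (3, 7, 1), (5, 3, 5), (5, 5, 3), (7, 1, 3), (7, 3, 1).
That gives 9 states.

degeneracy = 9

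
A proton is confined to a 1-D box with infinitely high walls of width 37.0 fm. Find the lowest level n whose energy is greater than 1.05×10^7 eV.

E_1 = h²/(8m_pL²) = 2.396×10^-14 J = 1.496×10^5 eV.
Need n² > 1.05×10^7/1.496×10^5 = 70.19, i.e. n > 8.378.
The smallest integer satisfying this is n = 9.

n = 9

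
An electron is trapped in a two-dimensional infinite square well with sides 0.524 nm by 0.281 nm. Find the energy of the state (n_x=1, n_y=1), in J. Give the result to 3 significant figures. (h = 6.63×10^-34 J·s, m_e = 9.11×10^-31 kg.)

E = 9.84×10^-19 J

For a 2D rectangular well E = (h²/8m_e)·Σ n_i²/L_i² = (6.63×10^-34)²/(8·9.11×10^-31) · [1²/(0.524 nm)² + 1²/(0.281 nm)²].
Evaluating gives E = 9.84×10^-19 J.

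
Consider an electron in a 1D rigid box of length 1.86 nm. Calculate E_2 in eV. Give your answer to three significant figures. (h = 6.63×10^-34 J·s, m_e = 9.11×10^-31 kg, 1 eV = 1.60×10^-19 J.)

E_2 = 0.436 eV

For an infinite well E_n = n²h²/(8m_eL²), so E_1 = h²/(8m_eL²) = (6.63×10^-34)²/(8·9.11×10^-31·(1.86×10^-9 m)²) = 1.743×10^-20 J.
Then E_2 = 2²·E_1 = 4·1.743×10^-20 J = 6.972×10^-20 J.
Converting, E_2 = 6.972×10^-20 J / (1.60×10^-19 J/eV) = 0.436 eV.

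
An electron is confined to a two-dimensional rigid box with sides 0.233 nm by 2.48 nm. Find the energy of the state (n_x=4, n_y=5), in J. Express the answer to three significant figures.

For a 2D rectangular well E = (h²/8m_e)·Σ n_i²/L_i² = (6.626×10^-34)²/(8·9.109×10^-31) · [4²/(0.233 nm)² + 5²/(2.48 nm)²].
Evaluating gives E = 1.80×10^-17 J.

E = 1.80×10^-17 J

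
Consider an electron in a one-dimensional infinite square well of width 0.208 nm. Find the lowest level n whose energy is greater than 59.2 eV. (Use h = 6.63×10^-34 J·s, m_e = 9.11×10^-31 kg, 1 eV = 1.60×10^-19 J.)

n = 3

E_1 = h²/(8m_eL²) = 1.394×10^-18 J = 8.713 eV.
Need n² > 59.2/8.713 = 6.794, i.e. n > 2.607.
The smallest integer satisfying this is n = 3.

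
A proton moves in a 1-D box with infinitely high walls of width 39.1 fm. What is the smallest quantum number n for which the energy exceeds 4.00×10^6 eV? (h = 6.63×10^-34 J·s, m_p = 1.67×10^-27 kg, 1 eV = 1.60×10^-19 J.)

n = 6

E_1 = h²/(8m_pL²) = 2.152×10^-14 J = 1.345×10^5 eV.
Need n² > 4.00×10^6/1.345×10^5 = 29.74, i.e. n > 5.453.
The smallest integer satisfying this is n = 6.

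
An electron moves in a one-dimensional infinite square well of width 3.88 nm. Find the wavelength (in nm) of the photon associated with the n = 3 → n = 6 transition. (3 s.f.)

E_1 = h²/(8m_eL²) = 4.002×10^-21 J, so ΔE = (6² − 3²)E_1 = 1.081×10^-19 J.
λ = hc/ΔE = (6.626×10^-34·2.998×10^8)/1.081×10^-19 = 1.84×10^-6 m = 1.84×10^3 nm.

λ = 1.84×10^3 nm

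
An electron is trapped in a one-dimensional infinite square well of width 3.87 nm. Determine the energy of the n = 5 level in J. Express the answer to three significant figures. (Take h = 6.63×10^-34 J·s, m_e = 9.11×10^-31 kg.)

E_5 = 1.01×10^-19 J

For an infinite well E_n = n²h²/(8m_eL²), so E_1 = h²/(8m_eL²) = (6.63×10^-34)²/(8·9.11×10^-31·(3.87×10^-9 m)²) = 4.027×10^-21 J.
Then E_5 = 5²·E_1 = 25·4.027×10^-21 J = 1.01×10^-19 J.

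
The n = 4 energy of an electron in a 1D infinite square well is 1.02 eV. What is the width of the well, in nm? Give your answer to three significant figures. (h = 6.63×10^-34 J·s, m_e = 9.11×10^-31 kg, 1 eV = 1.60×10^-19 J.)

From E_n = n²h²/(8m_eL²), L = n·h/√(8m_eE_n).
E_4 = 1.02 eV = 1.632×10^-19 J, so L = 4·6.63×10^-34/√(8·9.11×10^-31·1.632×10^-19) = 2.43×10^-9 m = 2.43 nm.

L = 2.43 nm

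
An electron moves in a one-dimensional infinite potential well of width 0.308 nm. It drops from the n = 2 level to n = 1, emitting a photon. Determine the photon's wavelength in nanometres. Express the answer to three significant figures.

λ = 104 nm

E_1 = h²/(8m_eL²) = 6.351×10^-19 J, so ΔE = (2² − 1²)E_1 = 1.905×10^-18 J.
λ = hc/ΔE = (6.626×10^-34·2.998×10^8)/1.905×10^-18 = 1.04×10^-7 m = 104 nm.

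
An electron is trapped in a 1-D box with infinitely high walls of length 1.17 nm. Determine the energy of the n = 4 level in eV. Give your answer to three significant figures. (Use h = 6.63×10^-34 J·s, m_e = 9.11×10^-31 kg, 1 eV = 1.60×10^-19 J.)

For an infinite well E_n = n²h²/(8m_eL²), so E_1 = h²/(8m_eL²) = (6.63×10^-34)²/(8·9.11×10^-31·(1.17×10^-9 m)²) = 4.406×10^-20 J.
Then E_4 = 4²·E_1 = 16·4.406×10^-20 J = 7.050×10^-19 J.
Converting, E_4 = 7.050×10^-19 J / (1.60×10^-19 J/eV) = 4.41 eV.

E_4 = 4.41 eV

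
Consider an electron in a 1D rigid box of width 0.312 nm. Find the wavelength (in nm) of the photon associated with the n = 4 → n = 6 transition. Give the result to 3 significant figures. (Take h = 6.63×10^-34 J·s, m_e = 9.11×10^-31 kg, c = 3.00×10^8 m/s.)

λ = 16.1 nm

E_1 = h²/(8m_eL²) = 6.196×10^-19 J, so ΔE = (6² − 4²)E_1 = 1.239×10^-17 J.
λ = hc/ΔE = (6.63×10^-34·3.00×10^8)/1.239×10^-17 = 1.61×10^-8 m = 16.1 nm.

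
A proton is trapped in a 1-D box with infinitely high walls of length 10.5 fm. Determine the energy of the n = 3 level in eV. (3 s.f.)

For an infinite well E_n = n²h²/(8m_pL²), so E_1 = h²/(8m_pL²) = (6.626×10^-34)²/(8·1.673×10^-27·(1.05×10^-14 m)²) = 2.975×10^-13 J.
Then E_3 = 3²·E_1 = 9·2.975×10^-13 J = 2.677×10^-12 J.
Converting, E_3 = 2.677×10^-12 J / (1.602×10^-19 J/eV) = 1.67×10^7 eV.

E_3 = 1.67×10^7 eV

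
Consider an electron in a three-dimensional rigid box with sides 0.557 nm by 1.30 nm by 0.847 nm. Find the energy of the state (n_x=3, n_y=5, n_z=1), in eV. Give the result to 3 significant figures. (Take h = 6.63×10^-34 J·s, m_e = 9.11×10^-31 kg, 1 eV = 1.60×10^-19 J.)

E = 17.0 eV

For a 3D rectangular well E = (h²/8m_e)·Σ n_i²/L_i² = (6.63×10^-34)²/(8·9.11×10^-31) · [3²/(0.557 nm)² + 5²/(1.30 nm)² + 1²/(0.847 nm)²].
Evaluating gives E = 2.726×10^-18 J = 17.0 eV.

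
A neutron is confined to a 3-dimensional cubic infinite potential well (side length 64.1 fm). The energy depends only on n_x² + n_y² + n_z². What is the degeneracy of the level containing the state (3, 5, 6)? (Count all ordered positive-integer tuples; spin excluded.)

The level has n_x² + n_y² + n_z² = 70. The ordered positive-integer solutions are (3, 5, 6), (3, 6, 5), (5, 3, 6), (5, 6, 3), (6, 3, 5), (6, 5, 3).
That gives 6 states.

degeneracy = 6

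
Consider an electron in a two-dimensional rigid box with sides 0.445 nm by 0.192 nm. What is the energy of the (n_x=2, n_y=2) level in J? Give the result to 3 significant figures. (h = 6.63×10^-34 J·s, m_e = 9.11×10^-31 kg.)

For a 2D rectangular well E = (h²/8m_e)·Σ n_i²/L_i² = (6.63×10^-34)²/(8·9.11×10^-31) · [2²/(0.445 nm)² + 2²/(0.192 nm)²].
Evaluating gives E = 7.76×10^-18 J.

E = 7.76×10^-18 J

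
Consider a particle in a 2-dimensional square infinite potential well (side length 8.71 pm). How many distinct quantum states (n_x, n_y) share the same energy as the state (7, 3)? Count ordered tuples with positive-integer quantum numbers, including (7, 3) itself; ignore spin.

degeneracy = 2

The level has n_x² + n_y² = 58. The ordered positive-integer solutions are (3, 7), (7, 3).
That gives 2 states.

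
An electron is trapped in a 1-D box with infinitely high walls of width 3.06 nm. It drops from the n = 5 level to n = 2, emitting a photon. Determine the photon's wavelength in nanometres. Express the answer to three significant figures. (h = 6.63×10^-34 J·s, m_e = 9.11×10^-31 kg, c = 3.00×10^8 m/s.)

E_1 = h²/(8m_eL²) = 6.441×10^-21 J, so ΔE = (5² − 2²)E_1 = 1.353×10^-19 J.
λ = hc/ΔE = (6.63×10^-34·3.00×10^8)/1.353×10^-19 = 1.47×10^-6 m = 1.47×10^3 nm.

λ = 1.47×10^3 nm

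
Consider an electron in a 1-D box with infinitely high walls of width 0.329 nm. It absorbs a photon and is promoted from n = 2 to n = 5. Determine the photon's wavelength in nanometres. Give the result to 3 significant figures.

E_1 = h²/(8m_eL²) = 5.566×10^-19 J, so ΔE = (5² − 2²)E_1 = 1.169×10^-17 J.
λ = hc/ΔE = (6.626×10^-34·2.998×10^8)/1.169×10^-17 = 1.70×10^-8 m = 17.0 nm.

λ = 17.0 nm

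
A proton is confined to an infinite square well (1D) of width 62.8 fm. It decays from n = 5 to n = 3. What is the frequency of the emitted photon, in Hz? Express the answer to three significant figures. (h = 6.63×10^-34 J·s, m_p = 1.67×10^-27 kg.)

E_1 = h²/(8m_pL²) = 8.343×10^-15 J and ΔE = (5² − 3²)E_1 = 1.335×10^-13 J.
f = ΔE/h = 1.335×10^-13/6.63×10^-34 = 2.01×10^20 Hz.

f = 2.01×10^20 Hz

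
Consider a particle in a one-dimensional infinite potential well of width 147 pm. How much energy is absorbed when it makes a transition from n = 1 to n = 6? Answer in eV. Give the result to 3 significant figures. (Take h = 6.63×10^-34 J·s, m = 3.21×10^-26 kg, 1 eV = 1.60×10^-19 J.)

|ΔE| = 0.0173 eV

E_1 = h²/(8mL²) = 7.921×10^-23 J.
|ΔE| = |1² − 6²|·E_1 = 35·7.921×10^-23 J = 2.772×10^-21 J = 0.0173 eV.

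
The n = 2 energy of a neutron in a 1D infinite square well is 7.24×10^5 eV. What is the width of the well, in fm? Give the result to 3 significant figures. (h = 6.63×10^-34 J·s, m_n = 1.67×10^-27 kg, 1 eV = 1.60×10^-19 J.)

L = 33.7 fm

From E_n = n²h²/(8m_nL²), L = n·h/√(8m_nE_n).
E_2 = 7.24×10^5 eV = 1.158×10^-13 J, so L = 2·6.63×10^-34/√(8·1.67×10^-27·1.158×10^-13) = 3.37×10^-14 m = 33.7 fm.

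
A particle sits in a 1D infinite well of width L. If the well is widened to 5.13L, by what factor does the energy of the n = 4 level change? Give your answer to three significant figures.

0.0380

E_n ∝ 1/L², so the energy scales by 1/5.13² = 0.0380.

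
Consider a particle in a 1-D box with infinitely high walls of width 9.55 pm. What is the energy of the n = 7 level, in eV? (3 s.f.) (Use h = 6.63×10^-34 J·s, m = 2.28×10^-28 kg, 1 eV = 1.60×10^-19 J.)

E_7 = 809 eV

For an infinite well E_n = n²h²/(8mL²), so E_1 = h²/(8mL²) = (6.63×10^-34)²/(8·2.28×10^-28·(9.55×10^-12 m)²) = 2.642×10^-18 J.
Then E_7 = 7²·E_1 = 49·2.642×10^-18 J = 1.295×10^-16 J.
Converting, E_7 = 1.295×10^-16 J / (1.60×10^-19 J/eV) = 809 eV.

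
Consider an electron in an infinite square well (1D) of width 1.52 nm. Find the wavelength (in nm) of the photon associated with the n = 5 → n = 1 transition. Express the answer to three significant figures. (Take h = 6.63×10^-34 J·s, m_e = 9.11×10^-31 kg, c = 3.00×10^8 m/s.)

E_1 = h²/(8m_eL²) = 2.611×10^-20 J, so ΔE = (5² − 1²)E_1 = 6.266×10^-19 J.
λ = hc/ΔE = (6.63×10^-34·3.00×10^8)/6.266×10^-19 = 3.17×10^-7 m = 317 nm.

λ = 317 nm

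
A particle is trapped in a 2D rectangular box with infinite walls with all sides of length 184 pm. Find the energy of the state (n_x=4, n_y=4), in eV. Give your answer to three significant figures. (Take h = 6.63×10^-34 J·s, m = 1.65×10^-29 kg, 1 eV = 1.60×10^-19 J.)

For a 2D rectangular well E = (h²/8m)·Σ n_i²/L_i² = (6.63×10^-34)²/(8·1.65×10^-29) · [4²/(184 pm)² + 4²/(184 pm)²].
Evaluating gives E = 3.148×10^-18 J = 19.7 eV.

E = 19.7 eV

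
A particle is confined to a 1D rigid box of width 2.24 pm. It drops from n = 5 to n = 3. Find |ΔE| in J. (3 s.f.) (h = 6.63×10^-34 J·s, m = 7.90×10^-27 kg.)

E_1 = h²/(8mL²) = 1.386×10^-18 J.
|ΔE| = |5² − 3²|·E_1 = 16·1.386×10^-18 J = 2.22×10^-17 J.

|ΔE| = 2.22×10^-17 J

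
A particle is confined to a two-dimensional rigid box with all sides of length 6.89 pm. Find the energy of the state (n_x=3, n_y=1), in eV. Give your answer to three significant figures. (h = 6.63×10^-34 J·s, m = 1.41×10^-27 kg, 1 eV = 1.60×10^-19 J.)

E = 51.3 eV

For a 2D rectangular well E = (h²/8m)·Σ n_i²/L_i² = (6.63×10^-34)²/(8·1.41×10^-27) · [3²/(6.89 pm)² + 1²/(6.89 pm)²].
Evaluating gives E = 8.209×10^-18 J = 51.3 eV.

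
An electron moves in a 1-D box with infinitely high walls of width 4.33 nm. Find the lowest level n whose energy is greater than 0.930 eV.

n = 7

E_1 = h²/(8m_eL²) = 3.213×10^-21 J = 0.02006 eV.
Need n² > 0.930/0.02006 = 46.36, i.e. n > 6.809.
The smallest integer satisfying this is n = 7.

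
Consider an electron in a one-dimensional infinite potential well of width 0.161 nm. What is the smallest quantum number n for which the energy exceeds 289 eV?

n = 5

E_1 = h²/(8m_eL²) = 2.324×10^-18 J = 14.51 eV.
Need n² > 289/14.51 = 19.92, i.e. n > 4.463.
The smallest integer satisfying this is n = 5.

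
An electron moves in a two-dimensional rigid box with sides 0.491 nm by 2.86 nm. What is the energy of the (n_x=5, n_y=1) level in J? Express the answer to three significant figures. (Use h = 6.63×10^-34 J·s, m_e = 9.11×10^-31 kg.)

For a 2D rectangular well E = (h²/8m_e)·Σ n_i²/L_i² = (6.63×10^-34)²/(8·9.11×10^-31) · [5²/(0.491 nm)² + 1²/(2.86 nm)²].
Evaluating gives E = 6.26×10^-18 J.

E = 6.26×10^-18 J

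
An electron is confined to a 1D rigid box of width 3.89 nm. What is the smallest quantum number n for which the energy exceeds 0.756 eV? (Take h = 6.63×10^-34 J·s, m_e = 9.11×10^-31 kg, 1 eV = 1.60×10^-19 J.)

n = 6

E_1 = h²/(8m_eL²) = 3.986×10^-21 J = 0.02491 eV.
Need n² > 0.756/0.02491 = 30.35, i.e. n > 5.509.
The smallest integer satisfying this is n = 6.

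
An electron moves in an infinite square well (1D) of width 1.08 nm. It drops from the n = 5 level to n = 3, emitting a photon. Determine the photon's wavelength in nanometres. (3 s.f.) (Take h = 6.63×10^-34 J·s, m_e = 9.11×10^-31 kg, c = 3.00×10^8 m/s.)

λ = 240 nm

E_1 = h²/(8m_eL²) = 5.171×10^-20 J, so ΔE = (5² − 3²)E_1 = 8.274×10^-19 J.
λ = hc/ΔE = (6.63×10^-34·3.00×10^8)/8.274×10^-19 = 2.40×10^-7 m = 240 nm.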